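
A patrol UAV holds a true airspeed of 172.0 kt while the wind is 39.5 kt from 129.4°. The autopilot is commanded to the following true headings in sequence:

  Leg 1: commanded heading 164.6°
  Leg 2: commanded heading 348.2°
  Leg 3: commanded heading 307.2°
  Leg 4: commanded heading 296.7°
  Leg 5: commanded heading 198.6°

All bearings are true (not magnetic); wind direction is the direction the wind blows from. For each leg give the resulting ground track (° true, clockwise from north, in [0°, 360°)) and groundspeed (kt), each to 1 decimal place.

Leg 1: heading 164.6°; drift +9.3° → track 173.9°, groundspeed 141.6 kt
Leg 2: heading 348.2°; drift -7.0° → track 341.2°, groundspeed 204.3 kt
Leg 3: heading 307.2°; drift +0.4° → track 307.6°, groundspeed 211.5 kt
Leg 4: heading 296.7°; drift +2.4° → track 299.1°, groundspeed 210.7 kt
Leg 5: heading 198.6°; drift +13.2° → track 211.8°, groundspeed 162.2 kt

Leg 1: track=173.9°, groundspeed=141.6 kt
Leg 2: track=341.2°, groundspeed=204.3 kt
Leg 3: track=307.6°, groundspeed=211.5 kt
Leg 4: track=299.1°, groundspeed=210.7 kt
Leg 5: track=211.8°, groundspeed=162.2 kt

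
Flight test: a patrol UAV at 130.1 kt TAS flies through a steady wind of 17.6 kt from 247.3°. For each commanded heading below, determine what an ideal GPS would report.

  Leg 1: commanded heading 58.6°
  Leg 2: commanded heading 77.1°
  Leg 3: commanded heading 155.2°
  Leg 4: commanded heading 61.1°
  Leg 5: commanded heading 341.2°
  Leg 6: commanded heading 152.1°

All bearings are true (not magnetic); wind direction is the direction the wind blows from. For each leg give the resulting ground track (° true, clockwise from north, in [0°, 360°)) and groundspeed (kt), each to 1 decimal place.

Leg 1: track=59.6°, groundspeed=147.5 kt
Leg 2: track=75.9°, groundspeed=147.5 kt
Leg 3: track=147.5°, groundspeed=131.9 kt
Leg 4: track=61.8°, groundspeed=147.6 kt
Leg 5: track=348.8°, groundspeed=132.5 kt
Leg 6: track=144.5°, groundspeed=132.9 kt

Leg 1: heading 58.6°; drift +1.0° → track 59.6°, groundspeed 147.5 kt
Leg 2: heading 77.1°; drift -1.2° → track 75.9°, groundspeed 147.5 kt
Leg 3: heading 155.2°; drift -7.7° → track 147.5°, groundspeed 131.9 kt
Leg 4: heading 61.1°; drift +0.7° → track 61.8°, groundspeed 147.6 kt
Leg 5: heading 341.2°; drift +7.6° → track 348.8°, groundspeed 132.5 kt
Leg 6: heading 152.1°; drift -7.6° → track 144.5°, groundspeed 132.9 kt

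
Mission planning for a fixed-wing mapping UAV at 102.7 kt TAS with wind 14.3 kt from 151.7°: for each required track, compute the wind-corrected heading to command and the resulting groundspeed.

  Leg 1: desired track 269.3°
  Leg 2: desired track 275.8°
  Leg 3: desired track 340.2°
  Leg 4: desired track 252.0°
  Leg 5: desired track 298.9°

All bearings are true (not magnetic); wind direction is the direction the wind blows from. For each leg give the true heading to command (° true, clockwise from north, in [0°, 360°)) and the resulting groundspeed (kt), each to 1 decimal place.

Leg 1: heading=262.2°, groundspeed=108.5 kt
Leg 2: heading=269.2°, groundspeed=110.0 kt
Leg 3: heading=341.4°, groundspeed=116.8 kt
Leg 4: heading=244.1°, groundspeed=104.3 kt
Leg 5: heading=294.6°, groundspeed=114.4 kt

Leg 1: desired track 269.3°; wind correction -7.1° → command heading 262.2°, groundspeed 108.5 kt
Leg 2: desired track 275.8°; wind correction -6.6° → command heading 269.2°, groundspeed 110.0 kt
Leg 3: desired track 340.2°; wind correction +1.2° → command heading 341.4°, groundspeed 116.8 kt
Leg 4: desired track 252.0°; wind correction -7.9° → command heading 244.1°, groundspeed 104.3 kt
Leg 5: desired track 298.9°; wind correction -4.3° → command heading 294.6°, groundspeed 114.4 kt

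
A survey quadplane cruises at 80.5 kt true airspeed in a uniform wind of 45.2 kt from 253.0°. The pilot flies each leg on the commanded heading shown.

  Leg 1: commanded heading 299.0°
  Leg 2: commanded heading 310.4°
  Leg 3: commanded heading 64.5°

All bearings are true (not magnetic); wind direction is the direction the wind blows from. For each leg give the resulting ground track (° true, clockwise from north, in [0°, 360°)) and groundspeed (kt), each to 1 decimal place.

Leg 1: heading 299.0°; drift +33.5° → track 332.5°, groundspeed 58.9 kt
Leg 2: heading 310.4°; drift +34.1° → track 344.5°, groundspeed 67.8 kt
Leg 3: heading 64.5°; drift +3.1° → track 67.6°, groundspeed 125.4 kt

Leg 1: track=332.5°, groundspeed=58.9 kt
Leg 2: track=344.5°, groundspeed=67.8 kt
Leg 3: track=67.6°, groundspeed=125.4 kt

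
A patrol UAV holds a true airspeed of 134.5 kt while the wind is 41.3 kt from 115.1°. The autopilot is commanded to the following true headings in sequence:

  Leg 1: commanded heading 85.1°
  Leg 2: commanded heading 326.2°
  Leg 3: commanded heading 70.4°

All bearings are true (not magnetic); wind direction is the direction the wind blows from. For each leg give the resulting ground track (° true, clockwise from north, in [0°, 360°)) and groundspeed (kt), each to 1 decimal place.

Leg 1: track=73.3°, groundspeed=100.9 kt
Leg 2: track=319.0°, groundspeed=171.2 kt
Leg 3: track=55.0°, groundspeed=109.1 kt

Leg 1: heading 85.1°; drift -11.8° → track 73.3°, groundspeed 100.9 kt
Leg 2: heading 326.2°; drift -7.2° → track 319.0°, groundspeed 171.2 kt
Leg 3: heading 70.4°; drift -15.4° → track 55.0°, groundspeed 109.1 kt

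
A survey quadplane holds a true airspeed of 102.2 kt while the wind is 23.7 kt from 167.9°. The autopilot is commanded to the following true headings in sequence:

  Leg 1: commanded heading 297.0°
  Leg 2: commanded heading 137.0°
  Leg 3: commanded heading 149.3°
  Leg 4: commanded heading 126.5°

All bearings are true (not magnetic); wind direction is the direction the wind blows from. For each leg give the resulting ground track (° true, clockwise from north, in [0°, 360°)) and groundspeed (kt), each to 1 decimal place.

Leg 1: heading 297.0°; drift +8.9° → track 305.9°, groundspeed 118.6 kt
Leg 2: heading 137.0°; drift -8.5° → track 128.5°, groundspeed 82.8 kt
Leg 3: heading 149.3°; drift -5.4° → track 143.9°, groundspeed 80.1 kt
Leg 4: heading 126.5°; drift -10.5° → track 116.0°, groundspeed 85.9 kt

Leg 1: track=305.9°, groundspeed=118.6 kt
Leg 2: track=128.5°, groundspeed=82.8 kt
Leg 3: track=143.9°, groundspeed=80.1 kt
Leg 4: track=116.0°, groundspeed=85.9 kt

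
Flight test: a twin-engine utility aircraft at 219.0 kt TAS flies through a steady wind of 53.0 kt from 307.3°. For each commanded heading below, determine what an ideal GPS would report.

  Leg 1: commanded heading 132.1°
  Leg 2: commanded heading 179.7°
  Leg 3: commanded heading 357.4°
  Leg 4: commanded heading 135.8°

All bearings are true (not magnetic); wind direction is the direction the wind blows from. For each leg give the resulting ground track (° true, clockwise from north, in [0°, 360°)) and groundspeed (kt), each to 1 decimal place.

Leg 1: heading 132.1°; drift -0.9° → track 131.2°, groundspeed 271.9 kt
Leg 2: heading 179.7°; drift -9.5° → track 170.2°, groundspeed 254.8 kt
Leg 3: heading 357.4°; drift +12.4° → track 9.8°, groundspeed 189.4 kt
Leg 4: heading 135.8°; drift -1.7° → track 134.1°, groundspeed 271.5 kt

Leg 1: track=131.2°, groundspeed=271.9 kt
Leg 2: track=170.2°, groundspeed=254.8 kt
Leg 3: track=9.8°, groundspeed=189.4 kt
Leg 4: track=134.1°, groundspeed=271.5 kt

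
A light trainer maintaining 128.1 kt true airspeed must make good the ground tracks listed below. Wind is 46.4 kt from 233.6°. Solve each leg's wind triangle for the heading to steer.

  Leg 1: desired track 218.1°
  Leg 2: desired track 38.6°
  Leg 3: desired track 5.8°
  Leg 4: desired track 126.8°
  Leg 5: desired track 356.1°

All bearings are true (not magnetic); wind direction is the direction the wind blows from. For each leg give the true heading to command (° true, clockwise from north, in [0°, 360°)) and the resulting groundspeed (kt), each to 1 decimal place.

Leg 1: heading=223.7°, groundspeed=82.8 kt
Leg 2: heading=33.2°, groundspeed=172.4 kt
Leg 3: heading=350.2°, groundspeed=154.6 kt
Leg 4: heading=147.1°, groundspeed=133.6 kt
Leg 5: heading=338.3°, groundspeed=146.9 kt

Leg 1: desired track 218.1°; wind correction +5.6° → command heading 223.7°, groundspeed 82.8 kt
Leg 2: desired track 38.6°; wind correction -5.4° → command heading 33.2°, groundspeed 172.4 kt
Leg 3: desired track 5.8°; wind correction -15.6° → command heading 350.2°, groundspeed 154.6 kt
Leg 4: desired track 126.8°; wind correction +20.3° → command heading 147.1°, groundspeed 133.6 kt
Leg 5: desired track 356.1°; wind correction -17.8° → command heading 338.3°, groundspeed 146.9 kt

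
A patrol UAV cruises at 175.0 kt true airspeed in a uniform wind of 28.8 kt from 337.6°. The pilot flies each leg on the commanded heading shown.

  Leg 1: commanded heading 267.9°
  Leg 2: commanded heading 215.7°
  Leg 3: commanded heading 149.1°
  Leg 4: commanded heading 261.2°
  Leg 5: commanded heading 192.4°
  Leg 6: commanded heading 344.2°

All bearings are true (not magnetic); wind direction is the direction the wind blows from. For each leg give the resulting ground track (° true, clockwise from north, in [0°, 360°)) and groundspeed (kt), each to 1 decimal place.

Leg 1: heading 267.9°; drift -9.3° → track 258.6°, groundspeed 167.2 kt
Leg 2: heading 215.7°; drift -7.3° → track 208.4°, groundspeed 191.8 kt
Leg 3: heading 149.1°; drift +1.2° → track 150.3°, groundspeed 203.5 kt
Leg 4: heading 261.2°; drift -9.4° → track 251.8°, groundspeed 170.5 kt
Leg 5: heading 192.4°; drift -4.7° → track 187.7°, groundspeed 199.3 kt
Leg 6: heading 344.2°; drift +1.3° → track 345.5°, groundspeed 146.4 kt

Leg 1: track=258.6°, groundspeed=167.2 kt
Leg 2: track=208.4°, groundspeed=191.8 kt
Leg 3: track=150.3°, groundspeed=203.5 kt
Leg 4: track=251.8°, groundspeed=170.5 kt
Leg 5: track=187.7°, groundspeed=199.3 kt
Leg 6: track=345.5°, groundspeed=146.4 kt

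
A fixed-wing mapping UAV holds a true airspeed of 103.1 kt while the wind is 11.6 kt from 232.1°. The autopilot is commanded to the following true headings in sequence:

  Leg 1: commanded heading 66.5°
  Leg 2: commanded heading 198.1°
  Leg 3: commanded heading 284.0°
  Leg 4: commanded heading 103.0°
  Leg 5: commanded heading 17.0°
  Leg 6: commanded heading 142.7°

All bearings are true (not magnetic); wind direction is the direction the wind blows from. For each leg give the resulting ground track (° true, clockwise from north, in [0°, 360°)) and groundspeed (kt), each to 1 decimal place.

Leg 1: heading 66.5°; drift -1.4° → track 65.1°, groundspeed 114.4 kt
Leg 2: heading 198.1°; drift -4.0° → track 194.1°, groundspeed 93.7 kt
Leg 3: heading 284.0°; drift +5.4° → track 289.4°, groundspeed 96.4 kt
Leg 4: heading 103.0°; drift -4.7° → track 98.3°, groundspeed 110.8 kt
Leg 5: heading 17.0°; drift +3.4° → track 20.4°, groundspeed 112.8 kt
Leg 6: heading 142.7°; drift -6.4° → track 136.3°, groundspeed 103.6 kt

Leg 1: track=65.1°, groundspeed=114.4 kt
Leg 2: track=194.1°, groundspeed=93.7 kt
Leg 3: track=289.4°, groundspeed=96.4 kt
Leg 4: track=98.3°, groundspeed=110.8 kt
Leg 5: track=20.4°, groundspeed=112.8 kt
Leg 6: track=136.3°, groundspeed=103.6 kt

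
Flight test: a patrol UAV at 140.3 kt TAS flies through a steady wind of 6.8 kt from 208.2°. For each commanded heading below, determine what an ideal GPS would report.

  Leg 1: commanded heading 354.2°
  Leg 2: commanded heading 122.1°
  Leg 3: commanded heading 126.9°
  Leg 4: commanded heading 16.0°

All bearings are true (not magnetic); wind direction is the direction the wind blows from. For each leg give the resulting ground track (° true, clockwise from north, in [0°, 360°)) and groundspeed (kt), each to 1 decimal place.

Leg 1: heading 354.2°; drift +1.5° → track 355.7°, groundspeed 146.0 kt
Leg 2: heading 122.1°; drift -2.8° → track 119.3°, groundspeed 140.0 kt
Leg 3: heading 126.9°; drift -2.8° → track 124.1°, groundspeed 139.4 kt
Leg 4: heading 16.0°; drift +0.6° → track 16.6°, groundspeed 147.0 kt

Leg 1: track=355.7°, groundspeed=146.0 kt
Leg 2: track=119.3°, groundspeed=140.0 kt
Leg 3: track=124.1°, groundspeed=139.4 kt
Leg 4: track=16.6°, groundspeed=147.0 kt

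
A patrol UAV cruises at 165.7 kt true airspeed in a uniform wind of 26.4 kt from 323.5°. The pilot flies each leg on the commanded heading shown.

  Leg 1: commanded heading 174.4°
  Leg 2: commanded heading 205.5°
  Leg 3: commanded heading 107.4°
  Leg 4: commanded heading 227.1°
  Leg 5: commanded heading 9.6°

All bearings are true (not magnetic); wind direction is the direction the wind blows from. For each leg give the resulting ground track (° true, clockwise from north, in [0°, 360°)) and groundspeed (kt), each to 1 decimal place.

Leg 1: track=170.3°, groundspeed=188.8 kt
Leg 2: track=198.0°, groundspeed=179.6 kt
Leg 3: track=112.2°, groundspeed=187.7 kt
Leg 4: track=218.3°, groundspeed=170.7 kt
Leg 5: track=17.0°, groundspeed=148.6 kt

Leg 1: heading 174.4°; drift -4.1° → track 170.3°, groundspeed 188.8 kt
Leg 2: heading 205.5°; drift -7.5° → track 198.0°, groundspeed 179.6 kt
Leg 3: heading 107.4°; drift +4.8° → track 112.2°, groundspeed 187.7 kt
Leg 4: heading 227.1°; drift -8.8° → track 218.3°, groundspeed 170.7 kt
Leg 5: heading 9.6°; drift +7.4° → track 17.0°, groundspeed 148.6 kt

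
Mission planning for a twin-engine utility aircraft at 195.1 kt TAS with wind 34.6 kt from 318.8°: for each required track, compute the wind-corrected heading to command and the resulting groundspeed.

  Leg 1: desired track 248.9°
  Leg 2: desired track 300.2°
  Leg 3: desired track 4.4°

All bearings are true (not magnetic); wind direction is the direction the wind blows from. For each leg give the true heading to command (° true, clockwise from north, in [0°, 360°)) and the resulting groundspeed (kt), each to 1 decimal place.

Leg 1: desired track 248.9°; wind correction +9.6° → command heading 258.5°, groundspeed 180.5 kt
Leg 2: desired track 300.2°; wind correction +3.2° → command heading 303.4°, groundspeed 162.0 kt
Leg 3: desired track 4.4°; wind correction -7.3° → command heading 357.1°, groundspeed 169.3 kt

Leg 1: heading=258.5°, groundspeed=180.5 kt
Leg 2: heading=303.4°, groundspeed=162.0 kt
Leg 3: heading=357.1°, groundspeed=169.3 kt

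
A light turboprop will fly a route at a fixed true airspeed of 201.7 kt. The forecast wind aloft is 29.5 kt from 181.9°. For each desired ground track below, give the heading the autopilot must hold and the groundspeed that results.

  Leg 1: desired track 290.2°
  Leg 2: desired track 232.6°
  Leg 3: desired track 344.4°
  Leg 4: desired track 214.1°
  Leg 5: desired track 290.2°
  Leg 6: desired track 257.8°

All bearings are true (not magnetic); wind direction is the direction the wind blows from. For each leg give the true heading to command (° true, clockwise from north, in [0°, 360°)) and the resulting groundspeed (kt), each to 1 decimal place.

Leg 1: heading=282.2°, groundspeed=209.0 kt
Leg 2: heading=226.1°, groundspeed=181.7 kt
Leg 3: heading=341.9°, groundspeed=229.6 kt
Leg 4: heading=209.6°, groundspeed=176.1 kt
Leg 5: heading=282.2°, groundspeed=209.0 kt
Leg 6: heading=249.6°, groundspeed=192.5 kt

Leg 1: desired track 290.2°; wind correction -8.0° → command heading 282.2°, groundspeed 209.0 kt
Leg 2: desired track 232.6°; wind correction -6.5° → command heading 226.1°, groundspeed 181.7 kt
Leg 3: desired track 344.4°; wind correction -2.5° → command heading 341.9°, groundspeed 229.6 kt
Leg 4: desired track 214.1°; wind correction -4.5° → command heading 209.6°, groundspeed 176.1 kt
Leg 5: desired track 290.2°; wind correction -8.0° → command heading 282.2°, groundspeed 209.0 kt
Leg 6: desired track 257.8°; wind correction -8.2° → command heading 249.6°, groundspeed 192.5 kt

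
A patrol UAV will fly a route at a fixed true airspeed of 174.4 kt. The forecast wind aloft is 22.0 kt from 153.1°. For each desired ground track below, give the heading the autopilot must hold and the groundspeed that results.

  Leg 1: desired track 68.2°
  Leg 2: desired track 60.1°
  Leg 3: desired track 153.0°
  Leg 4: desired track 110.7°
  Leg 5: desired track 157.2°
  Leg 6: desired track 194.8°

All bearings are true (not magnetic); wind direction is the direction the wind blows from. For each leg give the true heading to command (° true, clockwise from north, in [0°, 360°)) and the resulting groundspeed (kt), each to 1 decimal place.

Leg 1: desired track 68.2°; wind correction +7.2° → command heading 75.4°, groundspeed 171.1 kt
Leg 2: desired track 60.1°; wind correction +7.2° → command heading 67.3°, groundspeed 174.2 kt
Leg 3: desired track 153.0°; wind correction +0.0° → command heading 153.0°, groundspeed 152.4 kt
Leg 4: desired track 110.7°; wind correction +4.9° → command heading 115.6°, groundspeed 157.5 kt
Leg 5: desired track 157.2°; wind correction -0.5° → command heading 156.7°, groundspeed 152.4 kt
Leg 6: desired track 194.8°; wind correction -4.8° → command heading 190.0°, groundspeed 157.4 kt

Leg 1: heading=75.4°, groundspeed=171.1 kt
Leg 2: heading=67.3°, groundspeed=174.2 kt
Leg 3: heading=153.0°, groundspeed=152.4 kt
Leg 4: heading=115.6°, groundspeed=157.5 kt
Leg 5: heading=156.7°, groundspeed=152.4 kt
Leg 6: heading=190.0°, groundspeed=157.4 kt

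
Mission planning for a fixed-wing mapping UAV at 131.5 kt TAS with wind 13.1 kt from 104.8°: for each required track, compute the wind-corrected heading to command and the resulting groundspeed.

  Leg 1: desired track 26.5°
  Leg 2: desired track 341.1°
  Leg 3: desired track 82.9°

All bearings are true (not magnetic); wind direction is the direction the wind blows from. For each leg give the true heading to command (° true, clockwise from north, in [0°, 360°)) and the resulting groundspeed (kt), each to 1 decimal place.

Leg 1: desired track 26.5°; wind correction +5.6° → command heading 32.1°, groundspeed 128.2 kt
Leg 2: desired track 341.1°; wind correction +4.8° → command heading 345.9°, groundspeed 138.3 kt
Leg 3: desired track 82.9°; wind correction +2.1° → command heading 85.0°, groundspeed 119.3 kt

Leg 1: heading=32.1°, groundspeed=128.2 kt
Leg 2: heading=345.9°, groundspeed=138.3 kt
Leg 3: heading=85.0°, groundspeed=119.3 kt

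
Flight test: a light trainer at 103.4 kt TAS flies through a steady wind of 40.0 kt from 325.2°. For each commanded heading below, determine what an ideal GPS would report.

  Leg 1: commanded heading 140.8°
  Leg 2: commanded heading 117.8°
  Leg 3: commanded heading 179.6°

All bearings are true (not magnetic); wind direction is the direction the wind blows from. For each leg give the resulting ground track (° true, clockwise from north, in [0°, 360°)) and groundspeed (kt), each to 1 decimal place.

Leg 1: heading 140.8°; drift +1.2° → track 142.0°, groundspeed 143.3 kt
Leg 2: heading 117.8°; drift +7.5° → track 125.3°, groundspeed 140.1 kt
Leg 3: heading 179.6°; drift -9.4° → track 170.2°, groundspeed 138.3 kt

Leg 1: track=142.0°, groundspeed=143.3 kt
Leg 2: track=125.3°, groundspeed=140.1 kt
Leg 3: track=170.2°, groundspeed=138.3 kt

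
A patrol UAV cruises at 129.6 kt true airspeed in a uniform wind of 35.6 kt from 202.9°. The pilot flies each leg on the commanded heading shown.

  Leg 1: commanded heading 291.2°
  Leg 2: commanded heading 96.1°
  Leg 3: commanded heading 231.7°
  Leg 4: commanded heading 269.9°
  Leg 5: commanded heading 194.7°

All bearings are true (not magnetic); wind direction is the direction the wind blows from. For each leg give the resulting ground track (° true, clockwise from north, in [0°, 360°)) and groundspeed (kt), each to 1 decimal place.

Leg 1: track=306.7°, groundspeed=133.4 kt
Leg 2: track=82.4°, groundspeed=144.0 kt
Leg 3: track=241.6°, groundspeed=99.9 kt
Leg 4: track=285.7°, groundspeed=120.2 kt
Leg 5: track=191.6°, groundspeed=94.5 kt

Leg 1: heading 291.2°; drift +15.5° → track 306.7°, groundspeed 133.4 kt
Leg 2: heading 96.1°; drift -13.7° → track 82.4°, groundspeed 144.0 kt
Leg 3: heading 231.7°; drift +9.9° → track 241.6°, groundspeed 99.9 kt
Leg 4: heading 269.9°; drift +15.8° → track 285.7°, groundspeed 120.2 kt
Leg 5: heading 194.7°; drift -3.1° → track 191.6°, groundspeed 94.5 kt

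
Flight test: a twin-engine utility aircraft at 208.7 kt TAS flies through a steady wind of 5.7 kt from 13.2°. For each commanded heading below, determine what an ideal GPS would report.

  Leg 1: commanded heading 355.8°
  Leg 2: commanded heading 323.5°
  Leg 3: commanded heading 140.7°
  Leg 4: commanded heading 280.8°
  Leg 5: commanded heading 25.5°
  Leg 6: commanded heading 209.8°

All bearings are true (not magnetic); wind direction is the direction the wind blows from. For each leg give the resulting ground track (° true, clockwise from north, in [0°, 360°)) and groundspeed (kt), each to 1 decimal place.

Leg 1: heading 355.8°; drift -0.5° → track 355.3°, groundspeed 203.3 kt
Leg 2: heading 323.5°; drift -1.2° → track 322.3°, groundspeed 205.1 kt
Leg 3: heading 140.7°; drift +1.2° → track 141.9°, groundspeed 212.2 kt
Leg 4: heading 280.8°; drift -1.6° → track 279.2°, groundspeed 209.0 kt
Leg 5: heading 25.5°; drift +0.3° → track 25.8°, groundspeed 203.1 kt
Leg 6: heading 209.8°; drift -0.4° → track 209.4°, groundspeed 214.2 kt

Leg 1: track=355.3°, groundspeed=203.3 kt
Leg 2: track=322.3°, groundspeed=205.1 kt
Leg 3: track=141.9°, groundspeed=212.2 kt
Leg 4: track=279.2°, groundspeed=209.0 kt
Leg 5: track=25.8°, groundspeed=203.1 kt
Leg 6: track=209.4°, groundspeed=214.2 kt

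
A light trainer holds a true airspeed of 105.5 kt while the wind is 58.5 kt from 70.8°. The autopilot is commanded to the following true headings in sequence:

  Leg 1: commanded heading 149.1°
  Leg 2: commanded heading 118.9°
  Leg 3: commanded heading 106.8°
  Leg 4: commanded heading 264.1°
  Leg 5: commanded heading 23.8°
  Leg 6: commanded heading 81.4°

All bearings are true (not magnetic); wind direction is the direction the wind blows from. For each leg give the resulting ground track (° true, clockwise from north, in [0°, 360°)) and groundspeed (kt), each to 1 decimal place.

Leg 1: track=180.6°, groundspeed=109.8 kt
Leg 2: track=152.1°, groundspeed=79.4 kt
Leg 3: track=137.4°, groundspeed=67.6 kt
Leg 4: track=259.4°, groundspeed=163.0 kt
Leg 5: track=350.7°, groundspeed=78.3 kt
Leg 6: track=94.0°, groundspeed=49.2 kt

Leg 1: heading 149.1°; drift +31.5° → track 180.6°, groundspeed 109.8 kt
Leg 2: heading 118.9°; drift +33.2° → track 152.1°, groundspeed 79.4 kt
Leg 3: heading 106.8°; drift +30.6° → track 137.4°, groundspeed 67.6 kt
Leg 4: heading 264.1°; drift -4.7° → track 259.4°, groundspeed 163.0 kt
Leg 5: heading 23.8°; drift -33.1° → track 350.7°, groundspeed 78.3 kt
Leg 6: heading 81.4°; drift +12.6° → track 94.0°, groundspeed 49.2 kt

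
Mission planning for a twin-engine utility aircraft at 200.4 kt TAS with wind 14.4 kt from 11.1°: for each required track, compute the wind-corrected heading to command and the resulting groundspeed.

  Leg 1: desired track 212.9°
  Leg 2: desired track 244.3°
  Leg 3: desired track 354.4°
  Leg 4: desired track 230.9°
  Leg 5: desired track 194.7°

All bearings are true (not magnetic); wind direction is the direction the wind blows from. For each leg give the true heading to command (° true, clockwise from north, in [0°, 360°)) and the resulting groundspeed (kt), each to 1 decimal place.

Leg 1: desired track 212.9°; wind correction +1.5° → command heading 214.4°, groundspeed 213.7 kt
Leg 2: desired track 244.3°; wind correction +3.3° → command heading 247.6°, groundspeed 208.7 kt
Leg 3: desired track 354.4°; wind correction +1.2° → command heading 355.6°, groundspeed 186.6 kt
Leg 4: desired track 230.9°; wind correction +2.6° → command heading 233.5°, groundspeed 211.3 kt
Leg 5: desired track 194.7°; wind correction +0.3° → command heading 195.0°, groundspeed 214.8 kt

Leg 1: heading=214.4°, groundspeed=213.7 kt
Leg 2: heading=247.6°, groundspeed=208.7 kt
Leg 3: heading=355.6°, groundspeed=186.6 kt
Leg 4: heading=233.5°, groundspeed=211.3 kt
Leg 5: heading=195.0°, groundspeed=214.8 kt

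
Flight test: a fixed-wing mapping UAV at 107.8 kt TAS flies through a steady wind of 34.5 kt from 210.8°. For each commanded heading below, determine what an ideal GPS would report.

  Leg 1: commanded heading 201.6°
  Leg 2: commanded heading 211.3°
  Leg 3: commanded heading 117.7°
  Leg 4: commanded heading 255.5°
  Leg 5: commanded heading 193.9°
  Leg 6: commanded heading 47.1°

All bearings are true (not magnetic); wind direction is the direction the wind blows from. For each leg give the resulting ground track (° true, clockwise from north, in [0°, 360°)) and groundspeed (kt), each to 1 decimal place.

Leg 1: track=197.3°, groundspeed=73.9 kt
Leg 2: track=211.5°, groundspeed=73.3 kt
Leg 3: track=100.3°, groundspeed=114.9 kt
Leg 4: track=271.7°, groundspeed=86.7 kt
Leg 5: track=186.3°, groundspeed=75.5 kt
Leg 6: track=43.2°, groundspeed=141.2 kt

Leg 1: heading 201.6°; drift -4.3° → track 197.3°, groundspeed 73.9 kt
Leg 2: heading 211.3°; drift +0.2° → track 211.5°, groundspeed 73.3 kt
Leg 3: heading 117.7°; drift -17.4° → track 100.3°, groundspeed 114.9 kt
Leg 4: heading 255.5°; drift +16.2° → track 271.7°, groundspeed 86.7 kt
Leg 5: heading 193.9°; drift -7.6° → track 186.3°, groundspeed 75.5 kt
Leg 6: heading 47.1°; drift -3.9° → track 43.2°, groundspeed 141.2 kt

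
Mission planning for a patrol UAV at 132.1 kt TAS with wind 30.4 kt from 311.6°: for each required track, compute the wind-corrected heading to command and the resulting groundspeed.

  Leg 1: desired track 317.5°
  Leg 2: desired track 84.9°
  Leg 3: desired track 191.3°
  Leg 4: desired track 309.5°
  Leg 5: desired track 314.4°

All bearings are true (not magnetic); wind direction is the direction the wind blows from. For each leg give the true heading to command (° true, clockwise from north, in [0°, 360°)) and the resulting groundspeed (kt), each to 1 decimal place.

Leg 1: desired track 317.5°; wind correction -1.4° → command heading 316.1°, groundspeed 101.8 kt
Leg 2: desired track 84.9°; wind correction -9.6° → command heading 75.3°, groundspeed 151.1 kt
Leg 3: desired track 191.3°; wind correction +11.5° → command heading 202.8°, groundspeed 144.8 kt
Leg 4: desired track 309.5°; wind correction +0.5° → command heading 310.0°, groundspeed 101.7 kt
Leg 5: desired track 314.4°; wind correction -0.6° → command heading 313.8°, groundspeed 101.7 kt

Leg 1: heading=316.1°, groundspeed=101.8 kt
Leg 2: heading=75.3°, groundspeed=151.1 kt
Leg 3: heading=202.8°, groundspeed=144.8 kt
Leg 4: heading=310.0°, groundspeed=101.7 kt
Leg 5: heading=313.8°, groundspeed=101.7 kt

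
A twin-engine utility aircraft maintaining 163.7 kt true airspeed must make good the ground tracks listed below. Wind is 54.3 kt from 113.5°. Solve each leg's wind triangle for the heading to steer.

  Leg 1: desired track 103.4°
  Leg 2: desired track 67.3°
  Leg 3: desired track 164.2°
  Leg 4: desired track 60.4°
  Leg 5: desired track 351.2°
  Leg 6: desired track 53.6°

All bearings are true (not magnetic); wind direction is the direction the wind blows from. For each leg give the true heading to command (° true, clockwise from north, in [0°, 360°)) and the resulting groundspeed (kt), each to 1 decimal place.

Leg 1: desired track 103.4°; wind correction +3.3° → command heading 106.7°, groundspeed 110.0 kt
Leg 2: desired track 67.3°; wind correction +13.9° → command heading 81.2°, groundspeed 121.4 kt
Leg 3: desired track 164.2°; wind correction -14.9° → command heading 149.3°, groundspeed 123.8 kt
Leg 4: desired track 60.4°; wind correction +15.4° → command heading 75.8°, groundspeed 125.2 kt
Leg 5: desired track 351.2°; wind correction +16.3° → command heading 7.5°, groundspeed 186.1 kt
Leg 6: desired track 53.6°; wind correction +16.7° → command heading 70.3°, groundspeed 129.6 kt

Leg 1: heading=106.7°, groundspeed=110.0 kt
Leg 2: heading=81.2°, groundspeed=121.4 kt
Leg 3: heading=149.3°, groundspeed=123.8 kt
Leg 4: heading=75.8°, groundspeed=125.2 kt
Leg 5: heading=7.5°, groundspeed=186.1 kt
Leg 6: heading=70.3°, groundspeed=129.6 kt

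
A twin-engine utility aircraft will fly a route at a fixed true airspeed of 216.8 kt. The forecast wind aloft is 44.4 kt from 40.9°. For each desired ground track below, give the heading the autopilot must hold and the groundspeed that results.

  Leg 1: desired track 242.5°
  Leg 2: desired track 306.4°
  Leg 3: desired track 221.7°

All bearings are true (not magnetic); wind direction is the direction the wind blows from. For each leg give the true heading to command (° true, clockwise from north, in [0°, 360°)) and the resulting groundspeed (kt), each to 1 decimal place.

Leg 1: desired track 242.5°; wind correction +4.3° → command heading 246.8°, groundspeed 257.5 kt
Leg 2: desired track 306.4°; wind correction +11.8° → command heading 318.2°, groundspeed 215.7 kt
Leg 3: desired track 221.7°; wind correction +0.2° → command heading 221.9°, groundspeed 261.2 kt

Leg 1: heading=246.8°, groundspeed=257.5 kt
Leg 2: heading=318.2°, groundspeed=215.7 kt
Leg 3: heading=221.9°, groundspeed=261.2 kt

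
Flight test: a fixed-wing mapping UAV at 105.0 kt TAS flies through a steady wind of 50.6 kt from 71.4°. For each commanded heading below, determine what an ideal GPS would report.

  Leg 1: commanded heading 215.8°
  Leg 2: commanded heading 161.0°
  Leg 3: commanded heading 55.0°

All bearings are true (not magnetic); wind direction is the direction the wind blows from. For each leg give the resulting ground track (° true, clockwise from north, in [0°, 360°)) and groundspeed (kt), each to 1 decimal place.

Leg 1: track=227.2°, groundspeed=149.1 kt
Leg 2: track=186.8°, groundspeed=116.2 kt
Leg 3: track=40.8°, groundspeed=58.2 kt

Leg 1: heading 215.8°; drift +11.4° → track 227.2°, groundspeed 149.1 kt
Leg 2: heading 161.0°; drift +25.8° → track 186.8°, groundspeed 116.2 kt
Leg 3: heading 55.0°; drift -14.2° → track 40.8°, groundspeed 58.2 kt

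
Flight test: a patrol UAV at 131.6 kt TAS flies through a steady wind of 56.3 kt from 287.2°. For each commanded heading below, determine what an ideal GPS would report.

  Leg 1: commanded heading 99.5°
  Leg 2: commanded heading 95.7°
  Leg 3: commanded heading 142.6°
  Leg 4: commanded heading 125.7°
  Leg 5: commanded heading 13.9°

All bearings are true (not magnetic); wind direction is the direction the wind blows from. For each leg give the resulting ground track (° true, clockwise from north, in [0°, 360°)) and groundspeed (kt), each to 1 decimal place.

Leg 1: heading 99.5°; drift +2.3° → track 101.8°, groundspeed 187.5 kt
Leg 2: heading 95.7°; drift +3.4° → track 99.1°, groundspeed 187.1 kt
Leg 3: heading 142.6°; drift -10.4° → track 132.2°, groundspeed 180.5 kt
Leg 4: heading 125.7°; drift -5.5° → track 120.2°, groundspeed 185.9 kt
Leg 5: heading 13.9°; drift +23.6° → track 37.5°, groundspeed 140.1 kt

Leg 1: track=101.8°, groundspeed=187.5 kt
Leg 2: track=99.1°, groundspeed=187.1 kt
Leg 3: track=132.2°, groundspeed=180.5 kt
Leg 4: track=120.2°, groundspeed=185.9 kt
Leg 5: track=37.5°, groundspeed=140.1 kt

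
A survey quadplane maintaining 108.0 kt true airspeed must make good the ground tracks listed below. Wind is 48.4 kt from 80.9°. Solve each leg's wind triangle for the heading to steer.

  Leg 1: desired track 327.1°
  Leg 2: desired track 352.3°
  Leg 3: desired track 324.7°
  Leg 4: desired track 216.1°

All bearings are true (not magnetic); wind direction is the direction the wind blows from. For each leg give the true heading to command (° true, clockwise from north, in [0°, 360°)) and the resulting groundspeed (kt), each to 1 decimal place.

Leg 1: desired track 327.1°; wind correction +24.2° → command heading 351.3°, groundspeed 118.0 kt
Leg 2: desired track 352.3°; wind correction +26.6° → command heading 18.9°, groundspeed 95.4 kt
Leg 3: desired track 324.7°; wind correction +23.7° → command heading 348.4°, groundspeed 120.3 kt
Leg 4: desired track 216.1°; wind correction -18.4° → command heading 197.7°, groundspeed 136.8 kt

Leg 1: heading=351.3°, groundspeed=118.0 kt
Leg 2: heading=18.9°, groundspeed=95.4 kt
Leg 3: heading=348.4°, groundspeed=120.3 kt
Leg 4: heading=197.7°, groundspeed=136.8 kt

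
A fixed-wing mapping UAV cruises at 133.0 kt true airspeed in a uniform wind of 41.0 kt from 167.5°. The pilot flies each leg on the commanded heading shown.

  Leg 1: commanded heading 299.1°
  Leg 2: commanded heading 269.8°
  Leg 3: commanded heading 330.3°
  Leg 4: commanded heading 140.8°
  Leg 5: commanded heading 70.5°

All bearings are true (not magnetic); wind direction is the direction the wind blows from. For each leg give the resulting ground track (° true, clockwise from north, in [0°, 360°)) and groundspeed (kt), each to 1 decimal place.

Leg 1: heading 299.1°; drift +10.8° → track 309.9°, groundspeed 163.1 kt
Leg 2: heading 269.8°; drift +15.8° → track 285.6°, groundspeed 147.3 kt
Leg 3: heading 330.3°; drift +4.0° → track 334.3°, groundspeed 172.6 kt
Leg 4: heading 140.8°; drift -10.8° → track 130.0°, groundspeed 98.1 kt
Leg 5: heading 70.5°; drift -16.4° → track 54.1°, groundspeed 143.9 kt

Leg 1: track=309.9°, groundspeed=163.1 kt
Leg 2: track=285.6°, groundspeed=147.3 kt
Leg 3: track=334.3°, groundspeed=172.6 kt
Leg 4: track=130.0°, groundspeed=98.1 kt
Leg 5: track=54.1°, groundspeed=143.9 kt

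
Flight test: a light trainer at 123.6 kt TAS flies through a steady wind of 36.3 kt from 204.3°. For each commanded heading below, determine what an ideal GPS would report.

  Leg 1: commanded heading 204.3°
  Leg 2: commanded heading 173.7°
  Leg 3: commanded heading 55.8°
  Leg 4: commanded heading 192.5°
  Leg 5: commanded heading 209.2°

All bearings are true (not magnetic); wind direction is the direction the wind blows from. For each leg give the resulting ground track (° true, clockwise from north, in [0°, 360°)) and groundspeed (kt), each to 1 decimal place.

Leg 1: track=204.3°, groundspeed=87.3 kt
Leg 2: track=162.4°, groundspeed=94.2 kt
Leg 3: track=48.8°, groundspeed=155.7 kt
Leg 4: track=187.7°, groundspeed=88.4 kt
Leg 5: track=211.2°, groundspeed=87.5 kt

Leg 1: heading 204.3°; drift +0.0° → track 204.3°, groundspeed 87.3 kt
Leg 2: heading 173.7°; drift -11.3° → track 162.4°, groundspeed 94.2 kt
Leg 3: heading 55.8°; drift -7.0° → track 48.8°, groundspeed 155.7 kt
Leg 4: heading 192.5°; drift -4.8° → track 187.7°, groundspeed 88.4 kt
Leg 5: heading 209.2°; drift +2.0° → track 211.2°, groundspeed 87.5 kt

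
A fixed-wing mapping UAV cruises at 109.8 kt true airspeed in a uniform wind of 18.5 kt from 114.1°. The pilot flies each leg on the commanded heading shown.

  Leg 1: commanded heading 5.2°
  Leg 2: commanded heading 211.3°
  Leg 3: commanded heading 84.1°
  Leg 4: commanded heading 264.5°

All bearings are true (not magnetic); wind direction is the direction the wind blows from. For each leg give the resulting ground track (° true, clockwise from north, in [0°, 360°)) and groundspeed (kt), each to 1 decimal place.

Leg 1: heading 5.2°; drift -8.6° → track 356.6°, groundspeed 117.1 kt
Leg 2: heading 211.3°; drift +9.3° → track 220.6°, groundspeed 113.6 kt
Leg 3: heading 84.1°; drift -5.6° → track 78.5°, groundspeed 94.2 kt
Leg 4: heading 264.5°; drift +4.2° → track 268.7°, groundspeed 126.2 kt

Leg 1: track=356.6°, groundspeed=117.1 kt
Leg 2: track=220.6°, groundspeed=113.6 kt
Leg 3: track=78.5°, groundspeed=94.2 kt
Leg 4: track=268.7°, groundspeed=126.2 kt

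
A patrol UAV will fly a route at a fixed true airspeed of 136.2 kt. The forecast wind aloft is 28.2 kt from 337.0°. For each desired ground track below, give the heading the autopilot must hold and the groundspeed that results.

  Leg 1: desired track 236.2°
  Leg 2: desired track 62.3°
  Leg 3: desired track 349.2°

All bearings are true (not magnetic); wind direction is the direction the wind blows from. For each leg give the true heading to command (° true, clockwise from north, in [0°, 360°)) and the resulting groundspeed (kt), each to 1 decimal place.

Leg 1: desired track 236.2°; wind correction +11.7° → command heading 247.9°, groundspeed 138.6 kt
Leg 2: desired track 62.3°; wind correction -11.9° → command heading 50.4°, groundspeed 131.0 kt
Leg 3: desired track 349.2°; wind correction -2.5° → command heading 346.7°, groundspeed 108.5 kt

Leg 1: heading=247.9°, groundspeed=138.6 kt
Leg 2: heading=50.4°, groundspeed=131.0 kt
Leg 3: heading=346.7°, groundspeed=108.5 kt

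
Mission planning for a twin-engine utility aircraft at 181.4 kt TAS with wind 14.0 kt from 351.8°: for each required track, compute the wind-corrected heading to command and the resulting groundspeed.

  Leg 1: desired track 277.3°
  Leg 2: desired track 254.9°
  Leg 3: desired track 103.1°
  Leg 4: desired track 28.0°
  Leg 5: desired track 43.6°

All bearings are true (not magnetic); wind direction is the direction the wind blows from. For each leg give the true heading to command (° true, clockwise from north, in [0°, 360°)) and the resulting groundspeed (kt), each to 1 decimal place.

Leg 1: heading=281.6°, groundspeed=177.2 kt
Leg 2: heading=259.3°, groundspeed=182.5 kt
Leg 3: heading=99.0°, groundspeed=186.0 kt
Leg 4: heading=25.4°, groundspeed=169.9 kt
Leg 5: heading=40.1°, groundspeed=172.4 kt

Leg 1: desired track 277.3°; wind correction +4.3° → command heading 281.6°, groundspeed 177.2 kt
Leg 2: desired track 254.9°; wind correction +4.4° → command heading 259.3°, groundspeed 182.5 kt
Leg 3: desired track 103.1°; wind correction -4.1° → command heading 99.0°, groundspeed 186.0 kt
Leg 4: desired track 28.0°; wind correction -2.6° → command heading 25.4°, groundspeed 169.9 kt
Leg 5: desired track 43.6°; wind correction -3.5° → command heading 40.1°, groundspeed 172.4 kt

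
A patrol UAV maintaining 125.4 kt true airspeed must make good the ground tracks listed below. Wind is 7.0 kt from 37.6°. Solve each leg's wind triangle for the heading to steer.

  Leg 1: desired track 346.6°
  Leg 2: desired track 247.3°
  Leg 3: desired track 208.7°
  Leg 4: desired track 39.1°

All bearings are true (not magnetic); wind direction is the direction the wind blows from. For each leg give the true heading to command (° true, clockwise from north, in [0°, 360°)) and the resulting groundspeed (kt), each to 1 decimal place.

Leg 1: desired track 346.6°; wind correction +2.5° → command heading 349.1°, groundspeed 120.9 kt
Leg 2: desired track 247.3°; wind correction +1.6° → command heading 248.9°, groundspeed 131.4 kt
Leg 3: desired track 208.7°; wind correction -0.5° → command heading 208.2°, groundspeed 132.3 kt
Leg 4: desired track 39.1°; wind correction -0.1° → command heading 39.0°, groundspeed 118.4 kt

Leg 1: heading=349.1°, groundspeed=120.9 kt
Leg 2: heading=248.9°, groundspeed=131.4 kt
Leg 3: heading=208.2°, groundspeed=132.3 kt
Leg 4: heading=39.0°, groundspeed=118.4 kt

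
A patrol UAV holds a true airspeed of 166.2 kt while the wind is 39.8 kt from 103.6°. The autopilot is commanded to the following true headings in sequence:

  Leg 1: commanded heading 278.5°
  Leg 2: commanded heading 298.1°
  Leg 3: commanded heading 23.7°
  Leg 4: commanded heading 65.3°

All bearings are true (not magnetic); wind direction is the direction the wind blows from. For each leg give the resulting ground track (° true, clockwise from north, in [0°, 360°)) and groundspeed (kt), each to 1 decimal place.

Leg 1: track=279.5°, groundspeed=205.9 kt
Leg 2: track=295.3°, groundspeed=205.0 kt
Leg 3: track=9.9°, groundspeed=164.0 kt
Leg 4: track=54.9°, groundspeed=137.2 kt

Leg 1: heading 278.5°; drift +1.0° → track 279.5°, groundspeed 205.9 kt
Leg 2: heading 298.1°; drift -2.8° → track 295.3°, groundspeed 205.0 kt
Leg 3: heading 23.7°; drift -13.8° → track 9.9°, groundspeed 164.0 kt
Leg 4: heading 65.3°; drift -10.4° → track 54.9°, groundspeed 137.2 kt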